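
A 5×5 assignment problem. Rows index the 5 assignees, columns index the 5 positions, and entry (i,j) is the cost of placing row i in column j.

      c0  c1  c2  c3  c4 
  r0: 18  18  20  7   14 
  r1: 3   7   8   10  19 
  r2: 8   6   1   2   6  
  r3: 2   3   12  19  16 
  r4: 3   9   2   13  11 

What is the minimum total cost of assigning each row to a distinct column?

Minimum assignment cost: 21

optimal assignment: row0→col3 (cost 7), row1→col0 (cost 3), row2→col4 (cost 6), row3→col1 (cost 3), row4→col2 (cost 2)
total = 7 + 3 + 6 + 3 + 2 = 21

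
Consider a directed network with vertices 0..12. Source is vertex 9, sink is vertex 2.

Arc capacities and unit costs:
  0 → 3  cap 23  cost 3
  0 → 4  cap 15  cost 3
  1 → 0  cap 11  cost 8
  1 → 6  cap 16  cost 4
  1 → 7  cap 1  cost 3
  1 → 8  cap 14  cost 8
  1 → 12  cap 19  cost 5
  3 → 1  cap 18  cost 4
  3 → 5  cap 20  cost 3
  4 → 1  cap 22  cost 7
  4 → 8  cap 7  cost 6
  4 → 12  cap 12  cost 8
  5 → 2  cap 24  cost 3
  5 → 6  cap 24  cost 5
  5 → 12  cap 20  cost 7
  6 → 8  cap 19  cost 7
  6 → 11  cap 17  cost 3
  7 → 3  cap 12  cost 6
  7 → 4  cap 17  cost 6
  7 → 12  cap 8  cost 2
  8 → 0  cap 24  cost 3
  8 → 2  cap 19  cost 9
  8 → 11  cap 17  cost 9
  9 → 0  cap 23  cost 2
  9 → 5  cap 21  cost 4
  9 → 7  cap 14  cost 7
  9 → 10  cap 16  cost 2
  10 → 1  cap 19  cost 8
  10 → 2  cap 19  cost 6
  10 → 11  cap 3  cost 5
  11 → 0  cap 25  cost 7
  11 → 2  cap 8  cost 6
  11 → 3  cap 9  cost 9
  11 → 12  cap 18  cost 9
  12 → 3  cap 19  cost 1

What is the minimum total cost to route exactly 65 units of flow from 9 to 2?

shortest-cost path #1: 9→5→2 push 21 @ unit cost 7 (adds 147)
shortest-cost path #2: 9→10→2 push 16 @ unit cost 8 (adds 128)
shortest-cost path #3: 9→0→3→5→2 push 3 @ unit cost 11 (adds 33)
shortest-cost path #4: 9→0→4→8→2 push 7 @ unit cost 20 (adds 140)
shortest-cost path #5: 9→0→3→5→6→11→2 push 8 @ unit cost 22 (adds 176)
shortest-cost path #6: 9→0→3→1→8→2 push 5 @ unit cost 26 (adds 130)
shortest-cost path #7: 9→7→12→3→1→8→2 push 5 @ unit cost 31 (adds 155)
total cost = 909

Minimum cost for 65 units: 909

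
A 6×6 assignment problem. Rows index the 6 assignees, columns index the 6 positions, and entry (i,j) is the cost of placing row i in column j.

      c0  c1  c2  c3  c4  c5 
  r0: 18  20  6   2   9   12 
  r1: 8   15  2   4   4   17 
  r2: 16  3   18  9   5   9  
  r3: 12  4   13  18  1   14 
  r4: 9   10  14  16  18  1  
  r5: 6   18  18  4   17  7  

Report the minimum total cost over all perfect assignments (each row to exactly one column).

Minimum assignment cost: 15

optimal assignment: row0→col3 (cost 2), row1→col2 (cost 2), row2→col1 (cost 3), row3→col4 (cost 1), row4→col5 (cost 1), row5→col0 (cost 6)
total = 2 + 2 + 3 + 1 + 1 + 6 = 15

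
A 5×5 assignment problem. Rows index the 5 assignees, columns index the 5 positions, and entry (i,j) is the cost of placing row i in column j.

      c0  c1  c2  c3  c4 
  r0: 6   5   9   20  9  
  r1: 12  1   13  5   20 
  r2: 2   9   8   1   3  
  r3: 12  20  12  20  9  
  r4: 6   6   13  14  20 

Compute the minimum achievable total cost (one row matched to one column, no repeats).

optimal assignment: row0→col2 (cost 9), row1→col1 (cost 1), row2→col3 (cost 1), row3→col4 (cost 9), row4→col0 (cost 6)
total = 9 + 1 + 1 + 9 + 6 = 26

Minimum assignment cost: 26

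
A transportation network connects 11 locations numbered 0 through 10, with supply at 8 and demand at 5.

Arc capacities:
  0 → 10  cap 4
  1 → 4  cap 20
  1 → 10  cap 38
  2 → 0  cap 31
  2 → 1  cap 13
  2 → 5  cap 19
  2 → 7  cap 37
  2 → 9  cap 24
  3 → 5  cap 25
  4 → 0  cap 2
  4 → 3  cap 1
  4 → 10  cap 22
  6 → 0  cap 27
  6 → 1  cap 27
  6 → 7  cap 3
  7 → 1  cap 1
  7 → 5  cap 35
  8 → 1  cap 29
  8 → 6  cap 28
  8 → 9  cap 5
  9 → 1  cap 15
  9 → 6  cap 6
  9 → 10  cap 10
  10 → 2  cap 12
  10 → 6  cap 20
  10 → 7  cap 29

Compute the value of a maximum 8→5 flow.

Maximum flow value: 45

augment #1: 8→6→7→5 bottleneck 3, total now 3
augment #2: 8→1→4→3→5 bottleneck 1, total now 4
augment #3: 8→1→10→2→5 bottleneck 12, total now 16
augment #4: 8→1→10→7→5 bottleneck 16, total now 32
augment #5: 8→9→10→7→5 bottleneck 5, total now 37
augment #6: 8→6→0→10→7→5 bottleneck 4, total now 41
augment #7: 8→6→1→10→7→5 bottleneck 4, total now 45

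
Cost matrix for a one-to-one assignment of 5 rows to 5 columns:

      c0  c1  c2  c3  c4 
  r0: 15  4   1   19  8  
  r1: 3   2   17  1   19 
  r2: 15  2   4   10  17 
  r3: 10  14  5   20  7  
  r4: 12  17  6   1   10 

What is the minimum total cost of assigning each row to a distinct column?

Minimum assignment cost: 14

optimal assignment: row0→col2 (cost 1), row1→col0 (cost 3), row2→col1 (cost 2), row3→col4 (cost 7), row4→col3 (cost 1)
total = 1 + 3 + 2 + 7 + 1 = 14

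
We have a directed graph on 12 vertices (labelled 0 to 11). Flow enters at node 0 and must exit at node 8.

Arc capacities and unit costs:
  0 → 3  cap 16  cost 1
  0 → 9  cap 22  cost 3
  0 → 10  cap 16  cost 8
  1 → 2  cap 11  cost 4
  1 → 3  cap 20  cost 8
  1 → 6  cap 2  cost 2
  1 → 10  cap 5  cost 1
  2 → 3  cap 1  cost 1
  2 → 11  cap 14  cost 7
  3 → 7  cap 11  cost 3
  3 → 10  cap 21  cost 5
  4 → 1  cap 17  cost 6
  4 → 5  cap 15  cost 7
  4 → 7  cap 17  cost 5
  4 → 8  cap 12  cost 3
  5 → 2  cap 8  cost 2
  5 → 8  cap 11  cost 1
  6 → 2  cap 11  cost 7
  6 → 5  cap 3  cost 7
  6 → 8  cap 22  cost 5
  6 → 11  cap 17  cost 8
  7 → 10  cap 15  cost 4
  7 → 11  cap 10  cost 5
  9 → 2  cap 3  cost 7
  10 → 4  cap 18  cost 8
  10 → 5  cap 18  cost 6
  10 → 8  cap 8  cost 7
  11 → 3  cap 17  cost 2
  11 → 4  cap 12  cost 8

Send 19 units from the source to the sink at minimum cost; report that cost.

shortest-cost path #1: 0→3→10→8 push 8 @ unit cost 13 (adds 104)
shortest-cost path #2: 0→3→10→5→8 push 8 @ unit cost 13 (adds 104)
shortest-cost path #3: 0→10→5→8 push 3 @ unit cost 15 (adds 45)
total cost = 253

Minimum cost for 19 units: 253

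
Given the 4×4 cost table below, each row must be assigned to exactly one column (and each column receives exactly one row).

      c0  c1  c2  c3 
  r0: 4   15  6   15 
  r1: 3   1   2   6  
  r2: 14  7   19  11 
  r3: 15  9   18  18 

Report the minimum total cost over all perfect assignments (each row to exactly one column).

optimal assignment: row0→col0 (cost 4), row1→col2 (cost 2), row2→col3 (cost 11), row3→col1 (cost 9)
total = 4 + 2 + 11 + 9 = 26

Minimum assignment cost: 26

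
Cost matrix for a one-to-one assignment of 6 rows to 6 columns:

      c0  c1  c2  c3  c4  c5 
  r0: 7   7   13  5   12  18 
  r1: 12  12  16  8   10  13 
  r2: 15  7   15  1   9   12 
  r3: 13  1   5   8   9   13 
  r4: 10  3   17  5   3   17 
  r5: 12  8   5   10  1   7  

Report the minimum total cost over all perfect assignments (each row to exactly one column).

one of 2 optimal assignments: row0→col0 (cost 7), row1→col5 (cost 13), row2→col3 (cost 1), row3→col1 (cost 1), row4→col4 (cost 3), row5→col2 (cost 5)
total = 7 + 13 + 1 + 1 + 3 + 5 = 30

Minimum assignment cost: 30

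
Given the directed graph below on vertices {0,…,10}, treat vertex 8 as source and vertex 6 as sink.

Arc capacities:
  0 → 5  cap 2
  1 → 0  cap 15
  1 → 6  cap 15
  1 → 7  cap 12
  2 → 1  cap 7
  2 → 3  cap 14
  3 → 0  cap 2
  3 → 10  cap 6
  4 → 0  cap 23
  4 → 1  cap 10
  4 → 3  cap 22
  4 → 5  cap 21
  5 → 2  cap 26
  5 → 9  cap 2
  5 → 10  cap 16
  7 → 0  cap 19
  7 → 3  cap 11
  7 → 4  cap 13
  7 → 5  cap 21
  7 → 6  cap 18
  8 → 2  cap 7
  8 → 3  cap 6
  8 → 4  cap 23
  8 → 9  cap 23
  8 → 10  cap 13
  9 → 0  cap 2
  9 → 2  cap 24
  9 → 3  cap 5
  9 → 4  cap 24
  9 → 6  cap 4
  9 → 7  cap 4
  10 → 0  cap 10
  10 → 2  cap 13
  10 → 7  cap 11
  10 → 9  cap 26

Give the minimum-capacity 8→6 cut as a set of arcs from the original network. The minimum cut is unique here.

augment #1: 8→9→6 push 4
augment #2: 8→2→1→6 push 7
augment #3: 8→4→1→6 push 8
augment #4: 8→9→7→6 push 4
augment #5: 8→10→7→6 push 11
augment #6: 8→4→1→7→6 push 2
max flow = 36; residual-reachable set from 8 gives S-side
cut edges (S→T): {(2,1), (4,1), (9,6), (9,7), (10,7)} total cap 36

Min-cut arcs: {(2,1), (4,1), (9,6), (9,7), (10,7)} (total capacity 36)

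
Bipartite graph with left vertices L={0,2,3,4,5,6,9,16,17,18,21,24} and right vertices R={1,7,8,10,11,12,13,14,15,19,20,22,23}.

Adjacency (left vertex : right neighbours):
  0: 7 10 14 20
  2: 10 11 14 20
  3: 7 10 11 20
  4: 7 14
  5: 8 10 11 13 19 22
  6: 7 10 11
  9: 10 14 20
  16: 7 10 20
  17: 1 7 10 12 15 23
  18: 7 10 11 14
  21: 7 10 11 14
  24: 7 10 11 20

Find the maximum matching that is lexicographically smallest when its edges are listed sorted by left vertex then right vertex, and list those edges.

Lex-smallest maximum matching: {(0,7), (2,10), (3,11), (4,14), (5,8), (9,20), (17,1)}

|M| = 7 (so the lex-smallest maximum matching has 7 edges)
process left vertices in ascending order; for each, take the smallest-labelled available neighbour that still permits 7 edges overall, or leave it unmatched if none does
lex-smallest matching: {0-7, 2-10, 3-11, 4-14, 5-8, 9-20, 17-1}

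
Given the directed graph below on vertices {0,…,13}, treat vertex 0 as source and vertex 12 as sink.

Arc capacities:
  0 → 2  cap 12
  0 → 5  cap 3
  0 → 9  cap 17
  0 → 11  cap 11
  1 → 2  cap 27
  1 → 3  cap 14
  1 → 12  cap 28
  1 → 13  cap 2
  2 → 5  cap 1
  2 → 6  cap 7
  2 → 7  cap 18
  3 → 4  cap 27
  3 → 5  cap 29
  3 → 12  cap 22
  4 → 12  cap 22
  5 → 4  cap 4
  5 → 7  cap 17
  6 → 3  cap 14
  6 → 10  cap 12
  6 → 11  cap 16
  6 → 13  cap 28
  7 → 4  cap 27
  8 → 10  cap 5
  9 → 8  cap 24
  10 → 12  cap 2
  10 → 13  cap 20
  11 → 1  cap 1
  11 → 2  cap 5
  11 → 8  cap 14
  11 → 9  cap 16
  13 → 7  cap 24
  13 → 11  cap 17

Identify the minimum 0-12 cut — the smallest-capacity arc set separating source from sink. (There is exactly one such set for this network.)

augment #1: 0→5→4→12 push 3
augment #2: 0→11→1→12 push 1
augment #3: 0→2→5→4→12 push 1
augment #4: 0→2→6→3→12 push 7
augment #5: 0→2→7→4→12 push 4
augment #6: 0→9→8→10→12 push 2
augment #7: 0→11→2→7→4→12 push 5
augment #8: 0→9→8→10→13→7→4→12 push 3
max flow = 26; residual-reachable set from 0 gives S-side
cut edges (S→T): {(0,2), (0,5), (8,10), (11,1), (11,2)} total cap 26

Min-cut arcs: {(0,2), (0,5), (8,10), (11,1), (11,2)} (total capacity 26)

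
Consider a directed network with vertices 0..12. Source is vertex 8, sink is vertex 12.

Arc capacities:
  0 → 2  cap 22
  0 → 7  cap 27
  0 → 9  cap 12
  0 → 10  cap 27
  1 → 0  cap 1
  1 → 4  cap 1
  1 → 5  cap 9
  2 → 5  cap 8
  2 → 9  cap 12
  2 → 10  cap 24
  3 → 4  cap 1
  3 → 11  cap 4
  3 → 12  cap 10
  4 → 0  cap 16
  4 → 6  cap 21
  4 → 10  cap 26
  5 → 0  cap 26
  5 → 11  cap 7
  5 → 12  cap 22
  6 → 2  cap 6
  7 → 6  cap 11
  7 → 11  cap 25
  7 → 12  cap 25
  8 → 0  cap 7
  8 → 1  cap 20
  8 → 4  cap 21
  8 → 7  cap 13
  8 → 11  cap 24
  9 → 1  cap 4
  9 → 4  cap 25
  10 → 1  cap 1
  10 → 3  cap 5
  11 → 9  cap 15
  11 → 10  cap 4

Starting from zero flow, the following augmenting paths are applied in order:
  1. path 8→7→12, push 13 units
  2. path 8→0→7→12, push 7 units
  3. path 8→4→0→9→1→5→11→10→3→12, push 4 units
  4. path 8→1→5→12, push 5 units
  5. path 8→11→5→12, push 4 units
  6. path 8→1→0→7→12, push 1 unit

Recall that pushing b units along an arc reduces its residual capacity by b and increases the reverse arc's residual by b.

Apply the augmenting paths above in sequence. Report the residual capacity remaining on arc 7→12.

after path 1 (8→7→12, push 13): res(7,12)=12
after path 2 (8→0→7→12, push 7): res(7,12)=5
after path 3 (8→4→0→9→1→5→11→10→3→12, push 4): res(7,12)=5
after path 4 (8→1→5→12, push 5): res(7,12)=5
after path 5 (8→11→5→12, push 4): res(7,12)=5
after path 6 (8→1→0→7→12, push 1): res(7,12)=4

Residual capacity of (7,12): 4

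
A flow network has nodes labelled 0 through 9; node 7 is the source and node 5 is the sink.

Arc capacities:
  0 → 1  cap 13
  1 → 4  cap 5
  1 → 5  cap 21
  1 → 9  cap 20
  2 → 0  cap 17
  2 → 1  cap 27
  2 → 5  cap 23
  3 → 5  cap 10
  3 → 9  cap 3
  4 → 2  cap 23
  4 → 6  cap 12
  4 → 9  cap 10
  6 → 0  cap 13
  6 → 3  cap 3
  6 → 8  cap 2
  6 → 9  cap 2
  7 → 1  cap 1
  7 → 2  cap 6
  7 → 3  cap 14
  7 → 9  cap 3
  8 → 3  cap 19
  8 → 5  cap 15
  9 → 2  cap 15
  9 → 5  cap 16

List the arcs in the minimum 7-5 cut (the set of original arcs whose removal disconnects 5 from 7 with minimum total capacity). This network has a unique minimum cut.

augment #1: 7→1→5 push 1
augment #2: 7→2→5 push 6
augment #3: 7→3→5 push 10
augment #4: 7→9→5 push 3
augment #5: 7→3→9→5 push 3
max flow = 23; residual-reachable set from 7 gives S-side
cut edges (S→T): {(3,5), (3,9), (7,1), (7,2), (7,9)} total cap 23

Min-cut arcs: {(3,5), (3,9), (7,1), (7,2), (7,9)} (total capacity 23)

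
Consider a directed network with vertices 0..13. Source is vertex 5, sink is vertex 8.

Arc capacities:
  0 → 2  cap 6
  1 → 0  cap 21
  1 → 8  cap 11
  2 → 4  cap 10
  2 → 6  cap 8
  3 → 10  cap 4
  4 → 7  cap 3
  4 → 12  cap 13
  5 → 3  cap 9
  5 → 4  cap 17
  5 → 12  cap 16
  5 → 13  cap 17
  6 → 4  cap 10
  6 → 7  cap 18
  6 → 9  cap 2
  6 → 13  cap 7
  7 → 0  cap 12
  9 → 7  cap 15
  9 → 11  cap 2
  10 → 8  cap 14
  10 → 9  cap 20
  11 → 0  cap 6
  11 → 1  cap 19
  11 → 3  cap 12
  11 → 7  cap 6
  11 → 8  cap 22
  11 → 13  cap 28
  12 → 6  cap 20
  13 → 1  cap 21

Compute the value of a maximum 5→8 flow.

augment #1: 5→3→10→8 bottleneck 4, total now 4
augment #2: 5→13→1→8 bottleneck 11, total now 15
augment #3: 5→12→6→9→11→8 bottleneck 2, total now 17

Maximum flow value: 17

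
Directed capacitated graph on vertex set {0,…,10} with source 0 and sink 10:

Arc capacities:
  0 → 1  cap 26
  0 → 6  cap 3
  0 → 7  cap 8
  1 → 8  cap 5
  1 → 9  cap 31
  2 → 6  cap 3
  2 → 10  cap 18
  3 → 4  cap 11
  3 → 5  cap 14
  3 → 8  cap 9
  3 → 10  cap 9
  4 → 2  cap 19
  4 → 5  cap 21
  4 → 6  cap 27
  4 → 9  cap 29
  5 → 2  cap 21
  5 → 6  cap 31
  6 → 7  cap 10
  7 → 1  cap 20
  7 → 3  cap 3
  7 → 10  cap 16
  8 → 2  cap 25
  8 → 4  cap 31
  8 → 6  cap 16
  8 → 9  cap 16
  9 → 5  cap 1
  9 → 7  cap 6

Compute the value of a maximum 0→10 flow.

augment #1: 0→7→10 bottleneck 8, total now 8
augment #2: 0→6→7→10 bottleneck 3, total now 11
augment #3: 0→1→8→2→10 bottleneck 5, total now 16
augment #4: 0→1→9→7→10 bottleneck 5, total now 21
augment #5: 0→1→9→5→2→10 bottleneck 1, total now 22
augment #6: 0→1→9→7→3→10 bottleneck 1, total now 23

Maximum flow value: 23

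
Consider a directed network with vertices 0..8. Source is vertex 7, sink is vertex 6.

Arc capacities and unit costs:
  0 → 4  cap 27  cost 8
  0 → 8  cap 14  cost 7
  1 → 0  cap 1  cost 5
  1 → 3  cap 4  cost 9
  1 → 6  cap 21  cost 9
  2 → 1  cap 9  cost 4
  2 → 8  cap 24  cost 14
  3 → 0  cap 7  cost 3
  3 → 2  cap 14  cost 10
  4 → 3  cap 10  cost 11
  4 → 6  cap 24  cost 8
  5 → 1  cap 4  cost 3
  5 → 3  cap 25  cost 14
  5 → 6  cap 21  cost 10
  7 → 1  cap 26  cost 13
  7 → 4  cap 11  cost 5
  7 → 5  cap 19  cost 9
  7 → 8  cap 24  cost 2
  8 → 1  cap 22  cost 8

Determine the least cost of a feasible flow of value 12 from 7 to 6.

Minimum cost for 12 units: 162

shortest-cost path #1: 7→4→6 push 11 @ unit cost 13 (adds 143)
shortest-cost path #2: 7→8→1→6 push 1 @ unit cost 19 (adds 19)
total cost = 162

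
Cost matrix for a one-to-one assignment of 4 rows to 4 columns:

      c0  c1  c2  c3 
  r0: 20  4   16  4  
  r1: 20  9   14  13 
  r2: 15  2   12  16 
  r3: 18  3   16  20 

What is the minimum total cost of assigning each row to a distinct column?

optimal assignment: row0→col3 (cost 4), row1→col2 (cost 14), row2→col0 (cost 15), row3→col1 (cost 3)
total = 4 + 14 + 15 + 3 = 36

Minimum assignment cost: 36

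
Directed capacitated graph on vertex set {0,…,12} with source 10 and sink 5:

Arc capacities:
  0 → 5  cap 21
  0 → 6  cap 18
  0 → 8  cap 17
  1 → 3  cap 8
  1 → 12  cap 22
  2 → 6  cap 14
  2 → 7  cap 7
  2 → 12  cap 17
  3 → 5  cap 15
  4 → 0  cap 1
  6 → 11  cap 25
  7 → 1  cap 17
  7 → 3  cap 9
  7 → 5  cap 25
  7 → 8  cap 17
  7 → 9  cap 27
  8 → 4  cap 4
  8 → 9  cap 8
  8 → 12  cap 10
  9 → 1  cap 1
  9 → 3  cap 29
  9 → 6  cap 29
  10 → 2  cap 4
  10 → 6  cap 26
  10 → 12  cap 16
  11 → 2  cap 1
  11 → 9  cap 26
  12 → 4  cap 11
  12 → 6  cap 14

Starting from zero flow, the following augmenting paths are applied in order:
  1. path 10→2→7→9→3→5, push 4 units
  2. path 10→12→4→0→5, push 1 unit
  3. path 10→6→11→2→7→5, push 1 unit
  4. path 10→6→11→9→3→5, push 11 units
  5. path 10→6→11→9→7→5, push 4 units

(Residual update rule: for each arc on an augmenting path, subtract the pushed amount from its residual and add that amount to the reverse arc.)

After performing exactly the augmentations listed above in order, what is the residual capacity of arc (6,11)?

after path 1 (10→2→7→9→3→5, push 4): res(6,11)=25
after path 2 (10→12→4→0→5, push 1): res(6,11)=25
after path 3 (10→6→11→2→7→5, push 1): res(6,11)=24
after path 4 (10→6→11→9→3→5, push 11): res(6,11)=13
after path 5 (10→6→11→9→7→5, push 4): res(6,11)=9

Residual capacity of (6,11): 9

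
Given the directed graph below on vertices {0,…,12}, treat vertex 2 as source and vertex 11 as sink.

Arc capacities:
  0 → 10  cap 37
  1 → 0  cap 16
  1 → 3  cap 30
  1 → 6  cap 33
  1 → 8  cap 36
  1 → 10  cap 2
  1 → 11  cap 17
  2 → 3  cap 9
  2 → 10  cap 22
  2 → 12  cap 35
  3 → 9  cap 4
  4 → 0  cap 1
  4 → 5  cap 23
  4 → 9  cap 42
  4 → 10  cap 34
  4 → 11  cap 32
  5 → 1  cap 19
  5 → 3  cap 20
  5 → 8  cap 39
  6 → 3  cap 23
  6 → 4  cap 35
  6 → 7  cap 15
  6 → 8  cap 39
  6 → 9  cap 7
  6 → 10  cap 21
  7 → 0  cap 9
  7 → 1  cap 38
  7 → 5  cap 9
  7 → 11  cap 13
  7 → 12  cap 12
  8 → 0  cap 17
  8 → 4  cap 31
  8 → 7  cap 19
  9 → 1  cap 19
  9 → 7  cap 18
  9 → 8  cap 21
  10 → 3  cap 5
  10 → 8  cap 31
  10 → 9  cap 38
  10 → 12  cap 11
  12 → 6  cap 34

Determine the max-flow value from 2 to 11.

augment #1: 2→3→9→1→11 bottleneck 4, total now 4
augment #2: 2→10→8→4→11 bottleneck 22, total now 26
augment #3: 2→12→6→4→11 bottleneck 10, total now 36
augment #4: 2→12→6→7→11 bottleneck 13, total now 49
augment #5: 2→12→6→7→1→11 bottleneck 2, total now 51
augment #6: 2→12→6→9→1→11 bottleneck 7, total now 58
augment #7: 2→12→6→4→5→1→11 bottleneck 2, total now 60

Maximum flow value: 60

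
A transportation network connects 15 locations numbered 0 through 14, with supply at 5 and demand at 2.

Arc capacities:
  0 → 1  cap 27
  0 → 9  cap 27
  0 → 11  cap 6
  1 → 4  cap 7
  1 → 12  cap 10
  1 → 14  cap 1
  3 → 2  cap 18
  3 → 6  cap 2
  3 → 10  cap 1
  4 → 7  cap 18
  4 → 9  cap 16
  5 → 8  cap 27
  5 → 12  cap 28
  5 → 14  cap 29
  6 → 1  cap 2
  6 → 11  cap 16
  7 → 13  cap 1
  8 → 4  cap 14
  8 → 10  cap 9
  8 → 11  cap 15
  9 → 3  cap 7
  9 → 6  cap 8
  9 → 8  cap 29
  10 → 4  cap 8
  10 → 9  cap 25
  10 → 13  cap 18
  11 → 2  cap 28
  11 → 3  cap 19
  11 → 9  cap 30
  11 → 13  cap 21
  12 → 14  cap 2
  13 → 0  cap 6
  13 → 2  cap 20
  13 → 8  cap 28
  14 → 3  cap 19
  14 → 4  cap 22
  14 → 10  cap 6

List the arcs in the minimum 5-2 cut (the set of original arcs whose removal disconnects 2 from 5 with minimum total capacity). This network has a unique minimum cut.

Min-cut arcs: {(5,8), (5,14), (12,14)} (total capacity 58)

augment #1: 5→8→11→2 push 15
augment #2: 5→14→3→2 push 18
augment #3: 5→8→10→13→2 push 9
augment #4: 5→14→10→13→2 push 6
augment #5: 5→8→4→7→13→2 push 1
augment #6: 5→14→3→6→11→2 push 1
augment #7: 5→8→4→9→6→11→2 push 2
augment #8: 5→14→4→9→6→11→2 push 4
augment #9: 5→12→14→4→9→6→11→2 push 2
max flow = 58; residual-reachable set from 5 gives S-side
cut edges (S→T): {(5,8), (5,14), (12,14)} total cap 58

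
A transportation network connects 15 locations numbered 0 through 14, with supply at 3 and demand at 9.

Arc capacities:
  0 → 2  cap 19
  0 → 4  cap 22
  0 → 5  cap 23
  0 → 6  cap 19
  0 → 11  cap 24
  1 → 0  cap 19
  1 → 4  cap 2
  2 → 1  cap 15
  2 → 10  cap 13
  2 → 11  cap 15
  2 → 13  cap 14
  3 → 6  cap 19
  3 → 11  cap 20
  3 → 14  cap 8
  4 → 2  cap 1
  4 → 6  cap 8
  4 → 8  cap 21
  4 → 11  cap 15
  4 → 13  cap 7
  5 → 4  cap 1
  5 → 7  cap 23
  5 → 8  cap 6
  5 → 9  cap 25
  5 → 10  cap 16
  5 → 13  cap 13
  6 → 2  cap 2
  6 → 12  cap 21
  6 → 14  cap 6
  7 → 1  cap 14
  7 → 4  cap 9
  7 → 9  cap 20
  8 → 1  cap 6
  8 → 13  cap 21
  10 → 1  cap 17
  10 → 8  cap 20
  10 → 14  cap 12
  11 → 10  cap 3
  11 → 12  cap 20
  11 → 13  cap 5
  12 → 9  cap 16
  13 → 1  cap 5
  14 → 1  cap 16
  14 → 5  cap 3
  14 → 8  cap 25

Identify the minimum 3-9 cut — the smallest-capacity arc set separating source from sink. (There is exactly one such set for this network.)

Min-cut arcs: {(1,0), (12,9), (14,5)} (total capacity 38)

augment #1: 3→6→12→9 push 16
augment #2: 3→14→5→9 push 3
augment #3: 3→14→1→0→5→9 push 5
augment #4: 3→6→2→1→0→5→9 push 2
augment #5: 3→6→14→1→0→5→9 push 1
augment #6: 3→11→10→1→0→5→9 push 3
augment #7: 3→11→13→1→0→5→9 push 5
augment #8: 3→11→12→6→14→1→0→5→9 push 3
max flow = 38; residual-reachable set from 3 gives S-side
cut edges (S→T): {(1,0), (12,9), (14,5)} total cap 38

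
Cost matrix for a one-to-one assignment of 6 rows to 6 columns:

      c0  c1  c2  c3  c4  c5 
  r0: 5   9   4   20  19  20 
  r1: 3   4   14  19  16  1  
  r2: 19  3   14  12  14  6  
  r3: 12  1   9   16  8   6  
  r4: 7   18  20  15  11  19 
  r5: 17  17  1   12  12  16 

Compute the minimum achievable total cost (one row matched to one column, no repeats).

optimal assignment: row0→col0 (cost 5), row1→col5 (cost 1), row2→col3 (cost 12), row3→col1 (cost 1), row4→col4 (cost 11), row5→col2 (cost 1)
total = 5 + 1 + 12 + 1 + 11 + 1 = 31

Minimum assignment cost: 31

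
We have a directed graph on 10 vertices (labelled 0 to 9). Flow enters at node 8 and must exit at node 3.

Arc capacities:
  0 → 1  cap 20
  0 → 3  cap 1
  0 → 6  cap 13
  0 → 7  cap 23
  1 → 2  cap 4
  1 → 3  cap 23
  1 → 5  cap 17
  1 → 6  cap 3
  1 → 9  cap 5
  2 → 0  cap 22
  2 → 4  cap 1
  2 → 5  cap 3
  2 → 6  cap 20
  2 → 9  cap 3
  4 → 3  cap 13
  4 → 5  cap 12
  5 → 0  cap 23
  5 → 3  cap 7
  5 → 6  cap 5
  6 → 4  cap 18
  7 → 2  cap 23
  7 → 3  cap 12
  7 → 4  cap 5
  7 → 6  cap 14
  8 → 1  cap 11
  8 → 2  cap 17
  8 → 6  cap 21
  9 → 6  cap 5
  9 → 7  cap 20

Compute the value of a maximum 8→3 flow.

augment #1: 8→1→3 bottleneck 11, total now 11
augment #2: 8→2→0→3 bottleneck 1, total now 12
augment #3: 8→2→4→3 bottleneck 1, total now 13
augment #4: 8→2→5→3 bottleneck 3, total now 16
augment #5: 8→6→4→3 bottleneck 12, total now 28
augment #6: 8→2→0→1→3 bottleneck 12, total now 40
augment #7: 8→6→4→5→3 bottleneck 4, total now 44
augment #8: 8→6→4→2→0→7→3 bottleneck 1, total now 45
augment #9: 8→6→4→5→0→7→3 bottleneck 1, total now 46

Maximum flow value: 46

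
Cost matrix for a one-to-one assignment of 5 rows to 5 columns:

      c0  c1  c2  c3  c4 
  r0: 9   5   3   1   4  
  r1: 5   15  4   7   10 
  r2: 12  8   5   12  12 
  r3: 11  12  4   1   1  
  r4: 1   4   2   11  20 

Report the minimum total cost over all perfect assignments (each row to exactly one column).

Minimum assignment cost: 15

optimal assignment: row0→col3 (cost 1), row1→col2 (cost 4), row2→col1 (cost 8), row3→col4 (cost 1), row4→col0 (cost 1)
total = 1 + 4 + 8 + 1 + 1 = 15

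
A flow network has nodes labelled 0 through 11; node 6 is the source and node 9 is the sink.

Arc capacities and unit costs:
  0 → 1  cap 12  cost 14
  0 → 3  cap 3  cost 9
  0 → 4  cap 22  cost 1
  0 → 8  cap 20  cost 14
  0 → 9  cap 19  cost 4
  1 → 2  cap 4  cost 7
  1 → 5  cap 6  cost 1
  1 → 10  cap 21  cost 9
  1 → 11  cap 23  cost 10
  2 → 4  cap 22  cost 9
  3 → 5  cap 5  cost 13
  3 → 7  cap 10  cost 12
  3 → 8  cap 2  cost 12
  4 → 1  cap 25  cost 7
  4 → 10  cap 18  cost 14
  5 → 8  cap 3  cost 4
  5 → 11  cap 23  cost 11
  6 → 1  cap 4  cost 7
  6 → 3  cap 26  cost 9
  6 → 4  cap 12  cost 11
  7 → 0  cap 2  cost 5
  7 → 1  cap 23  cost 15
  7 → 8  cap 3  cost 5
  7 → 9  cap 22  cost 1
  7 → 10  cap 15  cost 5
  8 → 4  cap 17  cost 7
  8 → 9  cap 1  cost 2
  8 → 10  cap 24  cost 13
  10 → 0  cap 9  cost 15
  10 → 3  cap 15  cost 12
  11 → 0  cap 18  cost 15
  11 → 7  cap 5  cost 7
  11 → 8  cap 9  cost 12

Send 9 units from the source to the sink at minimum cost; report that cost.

Minimum cost for 9 units: 190

shortest-cost path #1: 6→1→5→8→9 push 1 @ unit cost 14 (adds 14)
shortest-cost path #2: 6→3→7→9 push 8 @ unit cost 22 (adds 176)
total cost = 190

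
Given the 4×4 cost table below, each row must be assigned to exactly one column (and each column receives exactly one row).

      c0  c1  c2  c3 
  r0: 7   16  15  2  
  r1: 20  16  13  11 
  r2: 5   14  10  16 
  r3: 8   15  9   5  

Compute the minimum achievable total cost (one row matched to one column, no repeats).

optimal assignment: row0→col3 (cost 2), row1→col1 (cost 16), row2→col0 (cost 5), row3→col2 (cost 9)
total = 2 + 16 + 5 + 9 = 32

Minimum assignment cost: 32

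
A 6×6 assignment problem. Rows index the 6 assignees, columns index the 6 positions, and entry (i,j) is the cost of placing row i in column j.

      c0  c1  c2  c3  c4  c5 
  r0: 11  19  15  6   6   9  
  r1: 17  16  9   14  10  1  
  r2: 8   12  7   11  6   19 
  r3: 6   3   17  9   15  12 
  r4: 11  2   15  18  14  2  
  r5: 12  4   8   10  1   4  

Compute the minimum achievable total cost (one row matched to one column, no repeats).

Minimum assignment cost: 23

optimal assignment: row0→col3 (cost 6), row1→col5 (cost 1), row2→col2 (cost 7), row3→col0 (cost 6), row4→col1 (cost 2), row5→col4 (cost 1)
total = 6 + 1 + 7 + 6 + 2 + 1 = 23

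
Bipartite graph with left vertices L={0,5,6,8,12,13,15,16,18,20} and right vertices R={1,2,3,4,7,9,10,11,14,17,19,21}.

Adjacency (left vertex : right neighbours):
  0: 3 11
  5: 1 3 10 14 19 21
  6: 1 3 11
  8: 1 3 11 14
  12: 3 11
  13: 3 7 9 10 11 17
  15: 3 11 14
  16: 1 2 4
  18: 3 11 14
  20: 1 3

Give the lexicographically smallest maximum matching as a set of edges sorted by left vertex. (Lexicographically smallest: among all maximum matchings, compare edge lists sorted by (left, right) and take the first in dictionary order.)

Lex-smallest maximum matching: {(0,3), (5,10), (6,1), (8,11), (13,7), (15,14), (16,2)}

|M| = 7 (so the lex-smallest maximum matching has 7 edges)
process left vertices in ascending order; for each, take the smallest-labelled available neighbour that still permits 7 edges overall, or leave it unmatched if none does
lex-smallest matching: {0-3, 5-10, 6-1, 8-11, 13-7, 15-14, 16-2}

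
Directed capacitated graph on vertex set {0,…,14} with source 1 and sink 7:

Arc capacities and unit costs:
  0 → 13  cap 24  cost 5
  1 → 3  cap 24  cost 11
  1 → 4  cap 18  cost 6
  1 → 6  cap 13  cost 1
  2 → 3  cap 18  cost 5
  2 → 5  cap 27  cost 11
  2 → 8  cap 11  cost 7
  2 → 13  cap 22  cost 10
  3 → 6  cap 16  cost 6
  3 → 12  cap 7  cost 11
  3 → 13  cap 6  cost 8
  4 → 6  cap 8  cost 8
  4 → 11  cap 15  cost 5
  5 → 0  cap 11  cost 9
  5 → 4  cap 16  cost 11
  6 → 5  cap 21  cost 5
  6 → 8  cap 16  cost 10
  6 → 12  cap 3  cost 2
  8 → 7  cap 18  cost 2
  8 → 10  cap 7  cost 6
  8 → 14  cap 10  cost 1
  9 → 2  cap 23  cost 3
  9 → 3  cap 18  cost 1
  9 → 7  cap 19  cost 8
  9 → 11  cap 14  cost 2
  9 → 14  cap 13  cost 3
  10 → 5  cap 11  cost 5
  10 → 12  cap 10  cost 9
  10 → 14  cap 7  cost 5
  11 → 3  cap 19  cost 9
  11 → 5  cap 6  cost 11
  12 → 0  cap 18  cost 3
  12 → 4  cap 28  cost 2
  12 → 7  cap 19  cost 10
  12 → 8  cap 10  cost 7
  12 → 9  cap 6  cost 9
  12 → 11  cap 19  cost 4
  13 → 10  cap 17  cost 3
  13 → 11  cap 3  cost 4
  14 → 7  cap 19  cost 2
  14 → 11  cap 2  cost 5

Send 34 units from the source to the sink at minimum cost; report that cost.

shortest-cost path #1: 1→6→12→8→7 push 3 @ unit cost 12 (adds 36)
shortest-cost path #2: 1→6→8→7 push 10 @ unit cost 13 (adds 130)
shortest-cost path #3: 1→4→6→8→7 push 5 @ unit cost 26 (adds 130)
shortest-cost path #4: 1→4→6→8→12→7 push 1 @ unit cost 27 (adds 27)
shortest-cost path #5: 1→3→13→10→14→7 push 6 @ unit cost 29 (adds 174)
shortest-cost path #6: 1→3→12→7 push 7 @ unit cost 32 (adds 224)
shortest-cost path #7: 1→4→6→5→0→13→10→14→7 push 1 @ unit cost 43 (adds 43)
shortest-cost path #8: 1→4→6→5→0→13→10→12→7 push 1 @ unit cost 55 (adds 55)
total cost = 819

Minimum cost for 34 units: 819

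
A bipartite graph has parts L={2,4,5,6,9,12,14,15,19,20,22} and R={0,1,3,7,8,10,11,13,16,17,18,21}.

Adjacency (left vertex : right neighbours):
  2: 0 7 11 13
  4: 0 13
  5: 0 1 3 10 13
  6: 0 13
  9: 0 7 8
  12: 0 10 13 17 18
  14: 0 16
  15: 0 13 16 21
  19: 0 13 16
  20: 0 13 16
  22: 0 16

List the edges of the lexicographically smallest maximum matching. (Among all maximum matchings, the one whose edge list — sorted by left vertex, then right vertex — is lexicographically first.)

Lex-smallest maximum matching: {(2,7), (4,0), (5,1), (6,13), (9,8), (12,10), (14,16), (15,21)}

|M| = 8 (so the lex-smallest maximum matching has 8 edges)
process left vertices in ascending order; for each, take the smallest-labelled available neighbour that still permits 8 edges overall, or leave it unmatched if none does
lex-smallest matching: {2-7, 4-0, 5-1, 6-13, 9-8, 12-10, 14-16, 15-21}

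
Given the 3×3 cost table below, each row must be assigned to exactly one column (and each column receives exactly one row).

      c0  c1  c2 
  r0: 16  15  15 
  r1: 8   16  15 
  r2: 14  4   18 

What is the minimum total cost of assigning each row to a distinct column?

Minimum assignment cost: 27

optimal assignment: row0→col2 (cost 15), row1→col0 (cost 8), row2→col1 (cost 4)
total = 15 + 8 + 4 = 27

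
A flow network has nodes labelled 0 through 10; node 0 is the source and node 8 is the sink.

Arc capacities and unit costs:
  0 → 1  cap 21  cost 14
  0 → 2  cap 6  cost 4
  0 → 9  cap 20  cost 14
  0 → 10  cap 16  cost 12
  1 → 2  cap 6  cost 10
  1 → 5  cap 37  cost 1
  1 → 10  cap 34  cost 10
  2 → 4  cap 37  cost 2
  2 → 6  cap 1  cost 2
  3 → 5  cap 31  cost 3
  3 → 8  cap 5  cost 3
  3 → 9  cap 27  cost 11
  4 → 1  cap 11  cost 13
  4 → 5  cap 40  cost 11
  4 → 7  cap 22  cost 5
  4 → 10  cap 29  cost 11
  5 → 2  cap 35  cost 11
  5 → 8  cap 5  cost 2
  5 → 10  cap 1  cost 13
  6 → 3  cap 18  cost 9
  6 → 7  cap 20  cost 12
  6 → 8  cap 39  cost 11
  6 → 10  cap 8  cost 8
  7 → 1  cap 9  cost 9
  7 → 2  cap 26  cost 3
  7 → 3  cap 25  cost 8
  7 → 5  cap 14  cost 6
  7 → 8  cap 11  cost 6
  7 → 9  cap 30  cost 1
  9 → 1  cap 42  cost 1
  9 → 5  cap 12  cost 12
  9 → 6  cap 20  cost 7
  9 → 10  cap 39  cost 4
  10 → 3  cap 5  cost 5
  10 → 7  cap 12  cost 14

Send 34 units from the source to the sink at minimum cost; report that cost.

shortest-cost path #1: 0→2→4→7→9→1→5→8 push 5 @ unit cost 16 (adds 80)
shortest-cost path #2: 0→2→6→8 push 1 @ unit cost 17 (adds 17)
shortest-cost path #3: 0→1→9→7→8 push 5 @ unit cost 18 (adds 90)
shortest-cost path #4: 0→10→3→8 push 5 @ unit cost 20 (adds 100)
shortest-cost path #5: 0→9→6→8 push 18 @ unit cost 32 (adds 576)
total cost = 863

Minimum cost for 34 units: 863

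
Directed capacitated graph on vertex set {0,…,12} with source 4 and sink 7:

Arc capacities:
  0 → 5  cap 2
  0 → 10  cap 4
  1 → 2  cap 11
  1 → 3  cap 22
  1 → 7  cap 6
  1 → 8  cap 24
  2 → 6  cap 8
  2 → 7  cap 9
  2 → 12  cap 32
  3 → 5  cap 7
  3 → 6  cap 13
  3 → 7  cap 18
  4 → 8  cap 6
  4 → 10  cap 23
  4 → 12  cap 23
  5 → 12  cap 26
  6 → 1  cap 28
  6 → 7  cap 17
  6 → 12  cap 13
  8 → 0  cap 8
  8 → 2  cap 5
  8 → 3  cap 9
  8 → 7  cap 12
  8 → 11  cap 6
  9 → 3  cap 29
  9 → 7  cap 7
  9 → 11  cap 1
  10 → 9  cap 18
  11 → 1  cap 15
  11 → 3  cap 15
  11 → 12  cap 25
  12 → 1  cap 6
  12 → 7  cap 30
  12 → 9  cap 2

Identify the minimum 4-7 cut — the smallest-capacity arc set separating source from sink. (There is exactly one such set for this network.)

augment #1: 4→8→7 push 6
augment #2: 4→12→7 push 23
augment #3: 4→10→9→7 push 7
augment #4: 4→10→9→3→7 push 11
max flow = 47; residual-reachable set from 4 gives S-side
cut edges (S→T): {(4,8), (4,12), (10,9)} total cap 47

Min-cut arcs: {(4,8), (4,12), (10,9)} (total capacity 47)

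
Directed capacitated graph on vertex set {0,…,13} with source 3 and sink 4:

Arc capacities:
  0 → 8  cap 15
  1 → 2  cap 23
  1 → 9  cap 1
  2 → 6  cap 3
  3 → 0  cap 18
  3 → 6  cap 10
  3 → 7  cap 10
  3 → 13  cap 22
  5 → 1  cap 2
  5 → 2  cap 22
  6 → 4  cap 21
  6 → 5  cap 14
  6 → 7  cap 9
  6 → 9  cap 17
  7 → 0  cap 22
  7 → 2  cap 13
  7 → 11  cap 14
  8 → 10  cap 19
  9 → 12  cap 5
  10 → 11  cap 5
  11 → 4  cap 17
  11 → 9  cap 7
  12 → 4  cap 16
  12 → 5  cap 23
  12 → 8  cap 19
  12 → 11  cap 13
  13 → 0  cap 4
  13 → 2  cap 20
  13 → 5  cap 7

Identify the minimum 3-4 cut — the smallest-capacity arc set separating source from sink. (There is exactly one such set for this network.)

augment #1: 3→6→4 push 10
augment #2: 3→7→11→4 push 10
augment #3: 3→13→2→6→4 push 3
augment #4: 3→0→8→10→11→4 push 5
augment #5: 3→13→5→1→9→12→4 push 1
max flow = 29; residual-reachable set from 3 gives S-side
cut edges (S→T): {(1,9), (2,6), (3,6), (3,7), (10,11)} total cap 29

Min-cut arcs: {(1,9), (2,6), (3,6), (3,7), (10,11)} (total capacity 29)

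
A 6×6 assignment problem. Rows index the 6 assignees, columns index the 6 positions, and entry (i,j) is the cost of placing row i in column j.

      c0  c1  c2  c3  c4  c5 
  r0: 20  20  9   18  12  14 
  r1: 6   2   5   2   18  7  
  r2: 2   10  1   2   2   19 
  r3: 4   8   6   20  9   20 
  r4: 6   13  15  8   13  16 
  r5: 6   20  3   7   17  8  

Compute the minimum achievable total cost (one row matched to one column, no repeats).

one of 2 optimal assignments: row0→col2 (cost 9), row1→col1 (cost 2), row2→col4 (cost 2), row3→col0 (cost 4), row4→col3 (cost 8), row5→col5 (cost 8)
total = 9 + 2 + 2 + 4 + 8 + 8 = 33

Minimum assignment cost: 33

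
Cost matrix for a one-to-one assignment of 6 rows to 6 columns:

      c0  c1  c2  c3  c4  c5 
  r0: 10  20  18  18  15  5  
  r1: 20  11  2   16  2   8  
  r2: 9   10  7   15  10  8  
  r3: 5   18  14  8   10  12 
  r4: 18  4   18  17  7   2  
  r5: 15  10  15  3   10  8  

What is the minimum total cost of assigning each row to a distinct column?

optimal assignment: row0→col5 (cost 5), row1→col4 (cost 2), row2→col2 (cost 7), row3→col0 (cost 5), row4→col1 (cost 4), row5→col3 (cost 3)
total = 5 + 2 + 7 + 5 + 4 + 3 = 26

Minimum assignment cost: 26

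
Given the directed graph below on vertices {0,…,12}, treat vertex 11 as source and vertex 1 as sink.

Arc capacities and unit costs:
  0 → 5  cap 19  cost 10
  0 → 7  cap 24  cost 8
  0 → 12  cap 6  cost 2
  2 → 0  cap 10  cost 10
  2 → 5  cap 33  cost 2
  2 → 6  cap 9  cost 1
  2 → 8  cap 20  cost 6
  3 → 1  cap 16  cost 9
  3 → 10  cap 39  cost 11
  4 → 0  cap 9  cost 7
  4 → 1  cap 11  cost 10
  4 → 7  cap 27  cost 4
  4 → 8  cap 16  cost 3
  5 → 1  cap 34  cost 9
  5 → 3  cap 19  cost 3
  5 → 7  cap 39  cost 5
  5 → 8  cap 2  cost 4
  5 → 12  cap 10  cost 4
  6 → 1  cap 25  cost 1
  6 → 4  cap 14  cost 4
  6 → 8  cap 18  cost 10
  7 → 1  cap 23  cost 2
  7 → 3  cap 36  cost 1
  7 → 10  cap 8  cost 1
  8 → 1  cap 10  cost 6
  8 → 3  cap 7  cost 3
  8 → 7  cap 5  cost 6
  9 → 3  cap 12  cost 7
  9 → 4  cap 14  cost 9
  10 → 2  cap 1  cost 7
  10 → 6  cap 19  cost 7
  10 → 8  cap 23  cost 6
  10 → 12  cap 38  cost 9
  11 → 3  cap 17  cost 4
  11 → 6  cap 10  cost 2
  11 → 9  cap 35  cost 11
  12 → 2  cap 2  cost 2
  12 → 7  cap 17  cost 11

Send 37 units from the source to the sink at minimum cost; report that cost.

shortest-cost path #1: 11→6→1 push 10 @ unit cost 3 (adds 30)
shortest-cost path #2: 11→3→1 push 16 @ unit cost 13 (adds 208)
shortest-cost path #3: 11→3→10→6→1 push 1 @ unit cost 23 (adds 23)
shortest-cost path #4: 11→9→4→7→1 push 10 @ unit cost 26 (adds 260)
total cost = 521

Minimum cost for 37 units: 521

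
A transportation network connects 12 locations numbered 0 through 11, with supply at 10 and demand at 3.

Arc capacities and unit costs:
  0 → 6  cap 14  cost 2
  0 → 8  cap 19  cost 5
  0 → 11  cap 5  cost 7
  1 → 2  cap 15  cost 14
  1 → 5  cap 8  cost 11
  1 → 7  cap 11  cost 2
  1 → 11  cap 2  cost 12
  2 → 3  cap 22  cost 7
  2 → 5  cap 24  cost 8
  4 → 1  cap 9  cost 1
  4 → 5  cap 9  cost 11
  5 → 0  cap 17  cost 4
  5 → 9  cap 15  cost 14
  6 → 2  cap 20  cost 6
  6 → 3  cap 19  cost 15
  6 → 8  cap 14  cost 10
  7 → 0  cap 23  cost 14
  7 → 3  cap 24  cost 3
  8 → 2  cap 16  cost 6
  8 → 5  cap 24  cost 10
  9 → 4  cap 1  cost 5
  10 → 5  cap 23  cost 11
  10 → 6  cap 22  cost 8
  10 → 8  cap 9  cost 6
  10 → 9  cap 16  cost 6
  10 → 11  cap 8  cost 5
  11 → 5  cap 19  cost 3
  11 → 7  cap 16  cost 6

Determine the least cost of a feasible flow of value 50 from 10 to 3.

shortest-cost path #1: 10→11→7→3 push 8 @ unit cost 14 (adds 112)
shortest-cost path #2: 10→9→4→1→7→3 push 1 @ unit cost 17 (adds 17)
shortest-cost path #3: 10→8→2→3 push 9 @ unit cost 19 (adds 171)
shortest-cost path #4: 10→6→2→3 push 13 @ unit cost 21 (adds 273)
shortest-cost path #5: 10→6→3 push 9 @ unit cost 23 (adds 207)
shortest-cost path #6: 10→5→0→11→7→3 push 5 @ unit cost 31 (adds 155)
shortest-cost path #7: 10→5→0→6→3 push 5 @ unit cost 32 (adds 160)
total cost = 1095

Minimum cost for 50 units: 1095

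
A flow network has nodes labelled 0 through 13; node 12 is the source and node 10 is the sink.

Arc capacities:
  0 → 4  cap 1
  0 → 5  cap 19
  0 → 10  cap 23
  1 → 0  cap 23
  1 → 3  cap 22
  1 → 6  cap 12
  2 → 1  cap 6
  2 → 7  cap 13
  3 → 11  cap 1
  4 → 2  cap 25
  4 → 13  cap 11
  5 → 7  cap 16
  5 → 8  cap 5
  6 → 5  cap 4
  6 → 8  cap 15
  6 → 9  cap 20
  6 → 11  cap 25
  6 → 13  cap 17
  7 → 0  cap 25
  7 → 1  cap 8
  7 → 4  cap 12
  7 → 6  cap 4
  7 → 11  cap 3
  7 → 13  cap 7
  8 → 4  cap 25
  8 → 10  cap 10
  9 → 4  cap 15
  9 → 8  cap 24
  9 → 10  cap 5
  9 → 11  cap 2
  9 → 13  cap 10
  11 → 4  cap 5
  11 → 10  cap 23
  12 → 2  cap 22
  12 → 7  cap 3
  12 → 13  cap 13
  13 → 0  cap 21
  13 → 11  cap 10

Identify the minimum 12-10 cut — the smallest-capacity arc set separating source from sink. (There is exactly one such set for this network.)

augment #1: 12→7→0→10 push 3
augment #2: 12→13→0→10 push 13
augment #3: 12→2→1→0→10 push 6
augment #4: 12→2→7→0→10 push 1
augment #5: 12→2→7→11→10 push 3
augment #6: 12→2→7→6→8→10 push 4
augment #7: 12→2→7→13→11→10 push 5
max flow = 35; residual-reachable set from 12 gives S-side
cut edges (S→T): {(2,1), (2,7), (12,7), (12,13)} total cap 35

Min-cut arcs: {(2,1), (2,7), (12,7), (12,13)} (total capacity 35)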